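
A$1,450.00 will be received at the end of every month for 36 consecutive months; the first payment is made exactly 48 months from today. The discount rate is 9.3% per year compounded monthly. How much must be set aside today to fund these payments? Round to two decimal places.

A$31,583.29

Ordinary annuity of 36 payments, first payment at period 48.
Periodic rate r = 0.093/12 per month; n is counted in months.
The ordinary-annuity PV formula values the stream one period before the first payment (period 47); discount that back 47 periods:
PV₀ = 1,450 × [1 − (1+r)^−36] / r × (1+r)^−47 = A$31,583.29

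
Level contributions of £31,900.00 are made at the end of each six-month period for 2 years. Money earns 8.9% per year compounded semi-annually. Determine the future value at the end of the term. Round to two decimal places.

£136,372.79

This is an ordinary annuity: 4 deposits of £31,900.00 at the end of each six-month period.
Periodic rate r = 0.089/2 per half-year; n is counted in half-years.
FV = PMT × [((1+r)^n − 1)/r] = 31,900 × [(1+r)^4 − 1] / r = £136,372.79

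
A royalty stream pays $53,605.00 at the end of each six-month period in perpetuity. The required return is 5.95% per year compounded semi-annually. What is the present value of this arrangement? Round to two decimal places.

$1,801,848.74

Periodic rate r = 0.0595/2 per half-year.
Level perpetuity: PV = PMT / r = 53,605 / (0.0595/2) = $1,801,848.74.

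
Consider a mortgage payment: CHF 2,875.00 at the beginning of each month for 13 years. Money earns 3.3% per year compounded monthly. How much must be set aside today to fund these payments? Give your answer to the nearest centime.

CHF 365,297.30

This is an annuity due: 156 payments of CHF 2,875.00 at the beginning of each month.
Periodic rate r = 0.033/12 per month; n is counted in months.
PV = PMT × [(1 − (1+r)^−n)/r] × (1+r) = 2,875 × [1 − (1+r)^−156] / r × (1+r) = CHF 365,297.30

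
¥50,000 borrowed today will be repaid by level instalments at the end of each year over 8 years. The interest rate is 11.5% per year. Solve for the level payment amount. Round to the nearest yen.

Level ordinary annuity; solve PV = PMT × [(1 − (1+r)^−n)/r] for PMT.
Periodic rate r = 0.115 per year.
With n = 8: PMT = 50,000 / ([(1 − (1+r)^−n)/r]) = ¥9,890

¥9,890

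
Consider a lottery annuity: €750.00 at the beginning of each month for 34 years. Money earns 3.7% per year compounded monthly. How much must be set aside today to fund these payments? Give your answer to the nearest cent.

€174,510.67

This is an annuity due: 408 payments of €750.00 at the beginning of each month.
Periodic rate r = 0.037/12 per month; n is counted in months.
PV = PMT × [(1 − (1+r)^−n)/r] × (1+r) = 750 × [1 − (1+r)^−408] / r × (1+r) = €174,510.67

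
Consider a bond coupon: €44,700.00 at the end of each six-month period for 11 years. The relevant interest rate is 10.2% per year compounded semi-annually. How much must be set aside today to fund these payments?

This is an ordinary annuity: 22 payments of €44,700.00 at the end of each six-month period.
Periodic rate r = 0.102/2 per half-year; n is counted in half-years.
PV = PMT × [(1 − (1+r)^−n)/r] = 44,700 × [1 − (1+r)^−22] / r = €583,058.78

€583,058.78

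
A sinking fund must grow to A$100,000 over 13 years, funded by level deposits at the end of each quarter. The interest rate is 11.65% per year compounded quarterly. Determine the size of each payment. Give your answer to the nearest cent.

Level ordinary annuity; solve FV = PMT × [((1+r)^n − 1)/r] for PMT.
Periodic rate r = 0.1165/4 per quarter; n is counted in quarters.
With n = 52: PMT = 100,000 / ([((1+r)^n − 1)/r]) = A$844.25

A$844.25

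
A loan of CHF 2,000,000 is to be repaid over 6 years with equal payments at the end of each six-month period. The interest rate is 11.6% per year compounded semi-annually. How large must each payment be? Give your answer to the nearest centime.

Level ordinary annuity; solve PV = PMT × [(1 − (1+r)^−n)/r] for PMT.
Periodic rate r = 0.116/2 per half-year; n is counted in half-years.
With n = 12: PMT = 2,000,000 / ([(1 − (1+r)^−n)/r]) = CHF 235,945.35

CHF 235,945.35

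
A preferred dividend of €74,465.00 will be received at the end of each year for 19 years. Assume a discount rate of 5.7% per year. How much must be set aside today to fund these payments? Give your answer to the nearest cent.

€850,731.26

This is an ordinary annuity: 19 payments of €74,465.00 at the end of each year.
Periodic rate r = 0.057 per year.
PV = PMT × [(1 − (1+r)^−n)/r] = 74,465 × [1 − (1+r)^−19] / r = €850,731.26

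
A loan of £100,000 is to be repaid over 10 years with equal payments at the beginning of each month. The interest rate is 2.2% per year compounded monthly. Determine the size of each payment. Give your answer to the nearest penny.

Level annuity due; solve PV = PMT × [(1 − (1+r)^−n)/r] × (1+r) for PMT.
Periodic rate r = 0.022/12 per month; n is counted in months.
With n = 120: PMT = 100,000 / ([(1 − (1+r)^−n)/r] × (1+r)) = £927.42

£927.42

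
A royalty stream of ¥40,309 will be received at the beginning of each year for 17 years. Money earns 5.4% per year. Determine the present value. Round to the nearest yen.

This is an annuity due: 17 payments of ¥40,309 at the beginning of each year.
Periodic rate r = 0.054 per year.
PV = PMT × [(1 − (1+r)^−n)/r] × (1+r) = 40,309 × [1 − (1+r)^−17] / r × (1+r) = ¥464,992

¥464,992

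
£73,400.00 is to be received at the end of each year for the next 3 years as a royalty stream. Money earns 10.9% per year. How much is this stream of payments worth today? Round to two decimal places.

£179,681.09

This is an ordinary annuity: 3 payments of £73,400.00 at the end of each year.
Periodic rate r = 0.109 per year.
PV = PMT × [(1 − (1+r)^−n)/r] = 73,400 × [1 − (1+r)^−3] / r = £179,681.09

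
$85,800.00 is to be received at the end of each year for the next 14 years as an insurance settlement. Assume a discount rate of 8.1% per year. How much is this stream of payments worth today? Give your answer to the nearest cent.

This is an ordinary annuity: 14 payments of $85,800.00 at the end of each year.
Periodic rate r = 0.081 per year.
PV = PMT × [(1 − (1+r)^−n)/r] = 85,800 × [1 − (1+r)^−14] / r = $703,265.36

$703,265.36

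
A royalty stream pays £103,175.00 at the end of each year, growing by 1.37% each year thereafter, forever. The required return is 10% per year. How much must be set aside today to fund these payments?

£1,195,538.82

Periodic rate r = 0.1 per year.
Growing perpetuity (Gordon): PV = PMT₁ / (r − g) = 103,175 / (r − 0.0137) = £1,195,538.82.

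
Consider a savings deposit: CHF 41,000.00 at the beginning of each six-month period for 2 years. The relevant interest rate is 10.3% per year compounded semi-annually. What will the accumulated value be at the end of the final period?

CHF 186,230.71

This is an annuity due: 4 deposits of CHF 41,000.00 at the beginning of each six-month period.
Periodic rate r = 0.103/2 per half-year; n is counted in half-years.
FV = PMT × [((1+r)^n − 1)/r] × (1+r) = 41,000 × [(1+r)^4 − 1] / r × (1+r) = CHF 186,230.71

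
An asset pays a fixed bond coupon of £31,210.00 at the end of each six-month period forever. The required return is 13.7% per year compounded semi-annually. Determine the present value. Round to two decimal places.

£455,620.44

Periodic rate r = 0.137/2 per half-year.
Level perpetuity: PV = PMT / r = 31,210 / (0.137/2) = £455,620.44.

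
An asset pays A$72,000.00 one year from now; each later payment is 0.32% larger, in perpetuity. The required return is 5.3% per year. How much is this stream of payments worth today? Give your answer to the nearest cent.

Periodic rate r = 0.053 per year.
Growing perpetuity (Gordon): PV = PMT₁ / (r − g) = 72,000 / (r − 0.0032) = A$1,445,783.13.

A$1,445,783.13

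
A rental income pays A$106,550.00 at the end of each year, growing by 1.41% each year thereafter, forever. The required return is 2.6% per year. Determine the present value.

A$8,953,781.51

Periodic rate r = 0.026 per year.
Growing perpetuity (Gordon): PV = PMT₁ / (r − g) = 106,550 / (r − 0.0141) = A$8,953,781.51.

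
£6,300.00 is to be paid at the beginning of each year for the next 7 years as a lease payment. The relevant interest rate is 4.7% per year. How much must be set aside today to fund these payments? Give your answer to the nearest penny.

This is an annuity due: 7 payments of £6,300.00 at the beginning of each year.
Periodic rate r = 0.047 per year.
PV = PMT × [(1 − (1+r)^−n)/r] × (1+r) = 6,300 × [1 − (1+r)^−7] / r × (1+r) = £38,585.95

£38,585.95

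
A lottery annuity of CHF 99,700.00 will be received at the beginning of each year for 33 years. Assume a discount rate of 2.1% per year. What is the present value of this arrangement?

CHF 2,405,844.97

This is an annuity due: 33 payments of CHF 99,700.00 at the beginning of each year.
Periodic rate r = 0.021 per year.
PV = PMT × [(1 − (1+r)^−n)/r] × (1+r) = 99,700 × [1 − (1+r)^−33] / r × (1+r) = CHF 2,405,844.97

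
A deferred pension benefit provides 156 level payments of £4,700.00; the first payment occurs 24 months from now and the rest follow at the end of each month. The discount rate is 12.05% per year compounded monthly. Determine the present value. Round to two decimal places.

Ordinary annuity of 156 payments, first payment at period 24.
Periodic rate r = 0.1205/12 per month; n is counted in months.
The ordinary-annuity PV formula values the stream one period before the first payment (period 23); discount that back 23 periods:
PV₀ = 4,700 × [1 − (1+r)^−156] / r × (1+r)^−23 = £293,689.79

£293,689.79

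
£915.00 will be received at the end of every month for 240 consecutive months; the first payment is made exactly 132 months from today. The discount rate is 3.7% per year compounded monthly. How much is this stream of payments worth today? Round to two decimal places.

£103,563.60

Ordinary annuity of 240 payments, first payment at period 132.
Periodic rate r = 0.037/12 per month; n is counted in months.
The ordinary-annuity PV formula values the stream one period before the first payment (period 131); discount that back 131 periods:
PV₀ = 915 × [1 − (1+r)^−240] / r × (1+r)^−131 = £103,563.60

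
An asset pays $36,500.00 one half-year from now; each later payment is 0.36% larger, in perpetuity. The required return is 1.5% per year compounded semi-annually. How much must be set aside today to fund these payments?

$9,358,974.36

Periodic rate r = 0.015/2 per half-year.
Growing perpetuity (Gordon): PV = PMT₁ / (r − g) = 36,500 / (r − 0.0036) = $9,358,974.36.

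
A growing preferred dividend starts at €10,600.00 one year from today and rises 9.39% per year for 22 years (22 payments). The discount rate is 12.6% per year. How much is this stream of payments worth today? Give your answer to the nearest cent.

Periodic rate r = 0.126 per year.
Growing ordinary annuity: PV = PMT₁ × [1 − ((1+g)/(1+r))^n] / (r − g) = 10,600 × [1 − ((1+0.0939)/(1+r))^22] / (r − 0.0939) = €155,449.26.

€155,449.26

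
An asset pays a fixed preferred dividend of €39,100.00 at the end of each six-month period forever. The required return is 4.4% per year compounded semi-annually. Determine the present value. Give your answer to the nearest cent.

€1,777,272.73

Periodic rate r = 0.044/2 per half-year.
Level perpetuity: PV = PMT / r = 39,100 / (0.044/2) = €1,777,272.73.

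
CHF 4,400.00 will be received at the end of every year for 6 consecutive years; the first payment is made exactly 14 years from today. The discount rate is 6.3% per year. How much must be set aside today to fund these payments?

Ordinary annuity of 6 payments, first payment at period 14.
Periodic rate r = 0.063 per year.
The ordinary-annuity PV formula values the stream one period before the first payment (period 13); discount that back 13 periods:
PV₀ = 4,400 × [1 − (1+r)^−6] / r × (1+r)^−13 = CHF 9,686.49

CHF 9,686.49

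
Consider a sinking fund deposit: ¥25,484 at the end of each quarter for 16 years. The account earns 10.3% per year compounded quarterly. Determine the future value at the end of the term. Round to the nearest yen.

¥4,047,052

This is an ordinary annuity: 64 deposits of ¥25,484 at the end of each quarter.
Periodic rate r = 0.103/4 per quarter; n is counted in quarters.
FV = PMT × [((1+r)^n − 1)/r] = 25,484 × [(1+r)^64 − 1] / r = ¥4,047,052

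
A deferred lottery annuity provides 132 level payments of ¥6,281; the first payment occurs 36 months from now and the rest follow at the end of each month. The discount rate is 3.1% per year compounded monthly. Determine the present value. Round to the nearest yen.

Ordinary annuity of 132 payments, first payment at period 36.
Periodic rate r = 0.031/12 per month; n is counted in months.
The ordinary-annuity PV formula values the stream one period before the first payment (period 35); discount that back 35 periods:
PV₀ = 6,281 × [1 − (1+r)^−132] / r × (1+r)^−35 = ¥641,166

¥641,166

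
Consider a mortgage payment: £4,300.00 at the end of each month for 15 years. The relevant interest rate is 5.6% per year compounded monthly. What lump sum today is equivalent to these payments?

£522,860.15

This is an ordinary annuity: 180 payments of £4,300.00 at the end of each month.
Periodic rate r = 0.056/12 per month; n is counted in months.
PV = PMT × [(1 − (1+r)^−n)/r] = 4,300 × [1 − (1+r)^−180] / r = £522,860.15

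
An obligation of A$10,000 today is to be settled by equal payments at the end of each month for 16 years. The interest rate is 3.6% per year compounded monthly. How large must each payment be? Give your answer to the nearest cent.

Level ordinary annuity; solve PV = PMT × [(1 − (1+r)^−n)/r] for PMT.
Periodic rate r = 0.036/12 per month; n is counted in months.
With n = 192: PMT = 10,000 / ([(1 − (1+r)^−n)/r]) = A$68.59

A$68.59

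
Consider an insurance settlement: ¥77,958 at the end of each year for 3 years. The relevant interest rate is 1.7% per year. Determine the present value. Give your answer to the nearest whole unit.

This is an ordinary annuity: 3 payments of ¥77,958 at the end of each year.
Periodic rate r = 0.017 per year.
PV = PMT × [(1 − (1+r)^−n)/r] = 77,958 × [1 − (1+r)^−3] / r = ¥226,142

¥226,142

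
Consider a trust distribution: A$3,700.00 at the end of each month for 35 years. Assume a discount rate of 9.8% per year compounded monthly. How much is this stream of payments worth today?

A$438,182.13

This is an ordinary annuity: 420 payments of A$3,700.00 at the end of each month.
Periodic rate r = 0.098/12 per month; n is counted in months.
PV = PMT × [(1 − (1+r)^−n)/r] = 3,700 × [1 − (1+r)^−420] / r = A$438,182.13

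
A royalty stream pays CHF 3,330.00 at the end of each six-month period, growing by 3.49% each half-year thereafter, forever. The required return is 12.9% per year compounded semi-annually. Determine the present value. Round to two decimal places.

Periodic rate r = 0.129/2 per half-year.
Growing perpetuity (Gordon): PV = PMT₁ / (r − g) = 3,330 / (r − 0.0349) = CHF 112,500.00.

CHF 112,500.00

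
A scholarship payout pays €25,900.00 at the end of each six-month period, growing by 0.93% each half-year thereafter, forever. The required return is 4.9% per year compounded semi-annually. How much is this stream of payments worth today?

€1,703,947.37

Periodic rate r = 0.049/2 per half-year.
Growing perpetuity (Gordon): PV = PMT₁ / (r − g) = 25,900 / (r − 0.0093) = €1,703,947.37.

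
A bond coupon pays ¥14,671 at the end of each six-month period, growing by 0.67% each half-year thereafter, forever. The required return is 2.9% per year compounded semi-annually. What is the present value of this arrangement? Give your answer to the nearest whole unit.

¥1,880,897

Periodic rate r = 0.029/2 per half-year.
Growing perpetuity (Gordon): PV = PMT₁ / (r − g) = 14,671 / (r − 0.0067) = ¥1,880,897.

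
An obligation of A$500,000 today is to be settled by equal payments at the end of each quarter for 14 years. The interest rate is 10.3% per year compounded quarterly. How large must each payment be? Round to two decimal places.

Level ordinary annuity; solve PV = PMT × [(1 − (1+r)^−n)/r] for PMT.
Periodic rate r = 0.103/4 per quarter; n is counted in quarters.
With n = 56: PMT = 500,000 / ([(1 − (1+r)^−n)/r]) = A$16,958.86

A$16,958.86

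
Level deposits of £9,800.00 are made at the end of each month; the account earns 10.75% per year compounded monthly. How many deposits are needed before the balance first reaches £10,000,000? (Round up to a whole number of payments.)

Periodic rate r = 0.1075/12 per month; n is counted in months.
Ordinary annuity FV: 10,000,000 = 9,800 × [((1+r)^n − 1)/r].
(1+r)^n = 1 + 10,000,000 × r / 9,800, so n = ln(1 + 10,000,000·r/9,800) / ln(1+r) = 259.75.
Round up to a whole number of payments: n = 260.

260 payments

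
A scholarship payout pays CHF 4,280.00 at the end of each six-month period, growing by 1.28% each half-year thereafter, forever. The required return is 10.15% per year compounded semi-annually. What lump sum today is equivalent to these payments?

Periodic rate r = 0.1015/2 per half-year.
Growing perpetuity (Gordon): PV = PMT₁ / (r − g) = 4,280 / (r − 0.0128) = CHF 112,779.97.

CHF 112,779.97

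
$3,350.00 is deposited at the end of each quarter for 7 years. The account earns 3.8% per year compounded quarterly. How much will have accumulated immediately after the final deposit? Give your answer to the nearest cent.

This is an ordinary annuity: 28 deposits of $3,350.00 at the end of each quarter.
Periodic rate r = 0.038/4 per quarter; n is counted in quarters.
FV = PMT × [((1+r)^n − 1)/r] = 3,350 × [(1+r)^28 − 1] / r = $106,881.90

$106,881.90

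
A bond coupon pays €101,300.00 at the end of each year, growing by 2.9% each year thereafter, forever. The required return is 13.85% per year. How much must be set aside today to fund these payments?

€925,114.16

Periodic rate r = 0.1385 per year.
Growing perpetuity (Gordon): PV = PMT₁ / (r − g) = 101,300 / (r − 0.029) = €925,114.16.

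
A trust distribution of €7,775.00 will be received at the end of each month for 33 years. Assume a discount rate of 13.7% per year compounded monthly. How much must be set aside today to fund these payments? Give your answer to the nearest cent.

This is an ordinary annuity: 396 payments of €7,775.00 at the end of each month.
Periodic rate r = 0.137/12 per month; n is counted in months.
PV = PMT × [(1 − (1+r)^−n)/r] = 7,775 × [1 − (1+r)^−396] / r = €673,421.45

€673,421.45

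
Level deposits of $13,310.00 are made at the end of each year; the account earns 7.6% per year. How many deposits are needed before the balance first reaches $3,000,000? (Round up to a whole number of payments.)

Periodic rate r = 0.076 per year.
Ordinary annuity FV: 3,000,000 = 13,310 × [((1+r)^n − 1)/r].
(1+r)^n = 1 + 3,000,000 × r / 13,310, so n = ln(1 + 3,000,000·r/13,310) / ln(1+r) = 39.56.
Round up to a whole number of payments: n = 40.

40 payments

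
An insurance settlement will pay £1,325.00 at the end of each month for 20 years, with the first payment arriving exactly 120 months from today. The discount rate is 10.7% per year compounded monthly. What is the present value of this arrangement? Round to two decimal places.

£45,532.28

Ordinary annuity of 240 payments, first payment at period 120.
Periodic rate r = 0.107/12 per month; n is counted in months.
The ordinary-annuity PV formula values the stream one period before the first payment (period 119); discount that back 119 periods:
PV₀ = 1,325 × [1 − (1+r)^−240] / r × (1+r)^−119 = £45,532.28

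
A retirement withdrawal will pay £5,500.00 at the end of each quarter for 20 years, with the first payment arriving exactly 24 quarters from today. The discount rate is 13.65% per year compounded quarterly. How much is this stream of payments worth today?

Ordinary annuity of 80 payments, first payment at period 24.
Periodic rate r = 0.1365/4 per quarter; n is counted in quarters.
The ordinary-annuity PV formula values the stream one period before the first payment (period 23); discount that back 23 periods:
PV₀ = 5,500 × [1 − (1+r)^−80] / r × (1+r)^−23 = £69,407.37

£69,407.37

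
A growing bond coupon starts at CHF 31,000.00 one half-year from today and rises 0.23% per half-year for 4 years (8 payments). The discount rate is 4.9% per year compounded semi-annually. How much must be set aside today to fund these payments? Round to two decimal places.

CHF 224,484.78

Periodic rate r = 0.049/2 per half-year; n is counted in half-years.
Growing ordinary annuity: PV = PMT₁ × [1 − ((1+g)/(1+r))^n] / (r − g) = 31,000 × [1 − ((1+0.0023)/(1+r))^8] / (r − 0.0023) = CHF 224,484.78.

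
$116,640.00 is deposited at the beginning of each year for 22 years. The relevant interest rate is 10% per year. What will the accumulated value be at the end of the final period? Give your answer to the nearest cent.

This is an annuity due: 22 deposits of $116,640.00 at the beginning of each year.
Periodic rate r = 0.1 per year.
FV = PMT × [((1+r)^n − 1)/r] × (1+r) = 116,640 × [(1+r)^22 − 1] / r × (1+r) = $9,161,258.36

$9,161,258.36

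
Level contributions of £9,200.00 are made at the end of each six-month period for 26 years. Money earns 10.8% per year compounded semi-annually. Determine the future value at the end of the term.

£2,454,487.75

This is an ordinary annuity: 52 deposits of £9,200.00 at the end of each six-month period.
Periodic rate r = 0.108/2 per half-year; n is counted in half-years.
FV = PMT × [((1+r)^n − 1)/r] = 9,200 × [(1+r)^52 − 1] / r = £2,454,487.75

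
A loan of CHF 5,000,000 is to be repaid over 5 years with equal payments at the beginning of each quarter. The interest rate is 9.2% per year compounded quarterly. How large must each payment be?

CHF 307,632.02

Level annuity due; solve PV = PMT × [(1 − (1+r)^−n)/r] × (1+r) for PMT.
Periodic rate r = 0.092/4 per quarter; n is counted in quarters.
With n = 20: PMT = 5,000,000 / ([(1 − (1+r)^−n)/r] × (1+r)) = CHF 307,632.02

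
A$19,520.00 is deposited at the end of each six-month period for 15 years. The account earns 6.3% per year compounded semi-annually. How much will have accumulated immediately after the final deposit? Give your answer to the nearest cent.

A$951,570.85

This is an ordinary annuity: 30 deposits of A$19,520.00 at the end of each six-month period.
Periodic rate r = 0.063/2 per half-year; n is counted in half-years.
FV = PMT × [((1+r)^n − 1)/r] = 19,520 × [(1+r)^30 − 1] / r = A$951,570.85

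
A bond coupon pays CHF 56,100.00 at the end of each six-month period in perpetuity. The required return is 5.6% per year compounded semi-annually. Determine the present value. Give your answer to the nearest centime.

Periodic rate r = 0.056/2 per half-year.
Level perpetuity: PV = PMT / r = 56,100 / (0.056/2) = CHF 2,003,571.43.

CHF 2,003,571.43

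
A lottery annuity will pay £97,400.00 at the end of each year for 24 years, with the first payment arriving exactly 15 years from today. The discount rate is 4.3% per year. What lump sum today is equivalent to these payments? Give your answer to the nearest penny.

£798,958.55

Ordinary annuity of 24 payments, first payment at period 15.
Periodic rate r = 0.043 per year.
The ordinary-annuity PV formula values the stream one period before the first payment (period 14); discount that back 14 periods:
PV₀ = 97,400 × [1 − (1+r)^−24] / r × (1+r)^−14 = £798,958.55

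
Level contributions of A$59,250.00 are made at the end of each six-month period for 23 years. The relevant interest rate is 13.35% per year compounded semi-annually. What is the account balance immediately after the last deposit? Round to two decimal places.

A$16,455,153.13

This is an ordinary annuity: 46 deposits of A$59,250.00 at the end of each six-month period.
Periodic rate r = 0.1335/2 per half-year; n is counted in half-years.
FV = PMT × [((1+r)^n − 1)/r] = 59,250 × [(1+r)^46 − 1] / r = A$16,455,153.13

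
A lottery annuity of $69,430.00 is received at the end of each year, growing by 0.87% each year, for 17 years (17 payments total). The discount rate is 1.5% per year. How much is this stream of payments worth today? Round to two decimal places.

$1,106,878.33

Periodic rate r = 0.015 per year.
Growing ordinary annuity: PV = PMT₁ × [1 − ((1+g)/(1+r))^n] / (r − g) = 69,430 × [1 − ((1+0.0087)/(1+r))^17] / (r − 0.0087) = $1,106,878.33.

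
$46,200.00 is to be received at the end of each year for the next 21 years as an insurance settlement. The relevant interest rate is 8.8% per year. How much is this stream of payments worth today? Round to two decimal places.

This is an ordinary annuity: 21 payments of $46,200.00 at the end of each year.
Periodic rate r = 0.088 per year.
PV = PMT × [(1 − (1+r)^−n)/r] = 46,200 × [1 − (1+r)^−21] / r = $435,679.22

$435,679.22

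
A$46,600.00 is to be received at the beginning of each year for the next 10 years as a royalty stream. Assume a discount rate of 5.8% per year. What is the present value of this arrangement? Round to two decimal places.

This is an annuity due: 10 payments of A$46,600.00 at the beginning of each year.
Periodic rate r = 0.058 per year.
PV = PMT × [(1 − (1+r)^−n)/r] × (1+r) = 46,600 × [1 − (1+r)^−10] / r × (1+r) = A$366,336.22

A$366,336.22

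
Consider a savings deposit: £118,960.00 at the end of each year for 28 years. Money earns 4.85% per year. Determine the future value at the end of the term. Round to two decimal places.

£6,785,161.90

This is an ordinary annuity: 28 deposits of £118,960.00 at the end of each year.
Periodic rate r = 0.0485 per year.
FV = PMT × [((1+r)^n − 1)/r] = 118,960 × [(1+r)^28 − 1] / r = £6,785,161.90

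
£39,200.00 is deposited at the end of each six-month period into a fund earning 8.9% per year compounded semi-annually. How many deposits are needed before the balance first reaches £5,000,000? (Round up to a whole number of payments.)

Periodic rate r = 0.089/2 per half-year; n is counted in half-years.
Ordinary annuity FV: 5,000,000 = 39,200 × [((1+r)^n − 1)/r].
(1+r)^n = 1 + 5,000,000 × r / 39,200, so n = ln(1 + 5,000,000·r/39,200) / ln(1+r) = 43.61.
Round up to a whole number of payments: n = 44.

44 payments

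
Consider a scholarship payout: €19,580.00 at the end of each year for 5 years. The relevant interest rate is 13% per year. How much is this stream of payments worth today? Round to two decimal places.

This is an ordinary annuity: 5 payments of €19,580.00 at the end of each year.
Periodic rate r = 0.13 per year.
PV = PMT × [(1 − (1+r)^−n)/r] = 19,580 × [1 − (1+r)^−5] / r = €68,867.39

€68,867.39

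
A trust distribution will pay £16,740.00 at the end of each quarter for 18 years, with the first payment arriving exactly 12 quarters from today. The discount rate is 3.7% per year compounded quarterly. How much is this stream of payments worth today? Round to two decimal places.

£792,627.76

Ordinary annuity of 72 payments, first payment at period 12.
Periodic rate r = 0.037/4 per quarter; n is counted in quarters.
The ordinary-annuity PV formula values the stream one period before the first payment (period 11); discount that back 11 periods:
PV₀ = 16,740 × [1 − (1+r)^−72] / r × (1+r)^−11 = £792,627.76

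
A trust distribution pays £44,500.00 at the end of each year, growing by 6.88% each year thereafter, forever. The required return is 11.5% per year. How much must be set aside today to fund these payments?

Periodic rate r = 0.115 per year.
Growing perpetuity (Gordon): PV = PMT₁ / (r − g) = 44,500 / (r − 0.0688) = £963,203.46.

£963,203.46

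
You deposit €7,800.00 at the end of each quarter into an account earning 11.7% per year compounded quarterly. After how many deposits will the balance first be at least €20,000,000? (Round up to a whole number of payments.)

Periodic rate r = 0.117/4 per quarter; n is counted in quarters.
Ordinary annuity FV: 20,000,000 = 7,800 × [((1+r)^n − 1)/r].
(1+r)^n = 1 + 20,000,000 × r / 7,800, so n = ln(1 + 20,000,000·r/7,800) / ln(1+r) = 150.21.
Round up to a whole number of payments: n = 151.

151 payments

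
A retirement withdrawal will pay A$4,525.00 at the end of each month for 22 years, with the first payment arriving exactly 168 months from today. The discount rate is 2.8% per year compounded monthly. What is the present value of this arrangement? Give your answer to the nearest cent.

A$603,817.23

Ordinary annuity of 264 payments, first payment at period 168.
Periodic rate r = 0.028/12 per month; n is counted in months.
The ordinary-annuity PV formula values the stream one period before the first payment (period 167); discount that back 167 periods:
PV₀ = 4,525 × [1 − (1+r)^−264] / r × (1+r)^−167 = A$603,817.23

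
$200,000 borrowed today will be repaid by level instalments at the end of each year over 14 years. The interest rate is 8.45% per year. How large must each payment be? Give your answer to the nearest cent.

Level ordinary annuity; solve PV = PMT × [(1 − (1+r)^−n)/r] for PMT.
Periodic rate r = 0.0845 per year.
With n = 14: PMT = 200,000 / ([(1 − (1+r)^−n)/r]) = $24,897.17

$24,897.17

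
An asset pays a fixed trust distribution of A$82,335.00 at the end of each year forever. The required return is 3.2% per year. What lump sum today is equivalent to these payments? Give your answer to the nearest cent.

A$2,572,968.75

Periodic rate r = 0.032 per year.
Level perpetuity: PV = PMT / r = 82,335 / (0.032) = A$2,572,968.75.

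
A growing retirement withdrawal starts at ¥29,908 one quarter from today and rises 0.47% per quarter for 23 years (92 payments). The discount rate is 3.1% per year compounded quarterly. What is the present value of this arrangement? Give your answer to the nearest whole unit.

Periodic rate r = 0.031/4 per quarter; n is counted in quarters.
Growing ordinary annuity: PV = PMT₁ × [1 − ((1+g)/(1+r))^n] / (r − g) = 29,908 × [1 − ((1+0.0047)/(1+r))^92] / (r − 0.0047) = ¥2,386,339.

¥2,386,339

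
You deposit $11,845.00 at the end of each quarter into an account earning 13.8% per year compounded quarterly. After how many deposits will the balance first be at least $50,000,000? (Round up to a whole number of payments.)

148 payments

Periodic rate r = 0.138/4 per quarter; n is counted in quarters.
Ordinary annuity FV: 50,000,000 = 11,845 × [((1+r)^n − 1)/r].
(1+r)^n = 1 + 50,000,000 × r / 11,845, so n = ln(1 + 50,000,000·r/11,845) / ln(1+r) = 147.06.
Round up to a whole number of payments: n = 148.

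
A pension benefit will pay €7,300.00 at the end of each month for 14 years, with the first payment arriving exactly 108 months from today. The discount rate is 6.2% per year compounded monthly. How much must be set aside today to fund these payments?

Ordinary annuity of 168 payments, first payment at period 108.
Periodic rate r = 0.062/12 per month; n is counted in months.
The ordinary-annuity PV formula values the stream one period before the first payment (period 107); discount that back 107 periods:
PV₀ = 7,300 × [1 − (1+r)^−168] / r × (1+r)^−107 = €471,541.08

€471,541.08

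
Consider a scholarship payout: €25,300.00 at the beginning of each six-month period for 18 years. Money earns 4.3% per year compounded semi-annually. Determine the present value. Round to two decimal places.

€643,137.79

This is an annuity due: 36 payments of €25,300.00 at the beginning of each six-month period.
Periodic rate r = 0.043/2 per half-year; n is counted in half-years.
PV = PMT × [(1 − (1+r)^−n)/r] × (1+r) = 25,300 × [1 − (1+r)^−36] / r × (1+r) = €643,137.79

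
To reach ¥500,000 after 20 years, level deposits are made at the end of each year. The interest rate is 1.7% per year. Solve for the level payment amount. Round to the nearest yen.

¥21,200

Level ordinary annuity; solve FV = PMT × [((1+r)^n − 1)/r] for PMT.
Periodic rate r = 0.017 per year.
With n = 20: PMT = 500,000 / ([((1+r)^n − 1)/r]) = ¥21,200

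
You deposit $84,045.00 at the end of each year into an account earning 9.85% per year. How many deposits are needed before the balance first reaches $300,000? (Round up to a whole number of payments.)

4 payments

Periodic rate r = 0.0985 per year.
Ordinary annuity FV: 300,000 = 84,045 × [((1+r)^n − 1)/r].
(1+r)^n = 1 + 300,000 × r / 84,045, so n = ln(1 + 300,000·r/84,045) / ln(1+r) = 3.21.
Round up to a whole number of payments: n = 4.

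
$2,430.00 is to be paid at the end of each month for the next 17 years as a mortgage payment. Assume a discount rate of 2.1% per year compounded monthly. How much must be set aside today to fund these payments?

$416,584.11

This is an ordinary annuity: 204 payments of $2,430.00 at the end of each month.
Periodic rate r = 0.021/12 per month; n is counted in months.
PV = PMT × [(1 − (1+r)^−n)/r] = 2,430 × [1 − (1+r)^−204] / r = $416,584.11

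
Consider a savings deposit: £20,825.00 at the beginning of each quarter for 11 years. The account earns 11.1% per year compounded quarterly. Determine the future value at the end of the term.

This is an annuity due: 44 deposits of £20,825.00 at the beginning of each quarter.
Periodic rate r = 0.111/4 per quarter; n is counted in quarters.
FV = PMT × [((1+r)^n − 1)/r] × (1+r) = 20,825 × [(1+r)^44 − 1] / r × (1+r) = £1,800,652.91

£1,800,652.91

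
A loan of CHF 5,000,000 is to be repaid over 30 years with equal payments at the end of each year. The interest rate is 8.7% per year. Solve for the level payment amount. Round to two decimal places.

CHF 473,788.03

Level ordinary annuity; solve PV = PMT × [(1 − (1+r)^−n)/r] for PMT.
Periodic rate r = 0.087 per year.
With n = 30: PMT = 5,000,000 / ([(1 − (1+r)^−n)/r]) = CHF 473,788.03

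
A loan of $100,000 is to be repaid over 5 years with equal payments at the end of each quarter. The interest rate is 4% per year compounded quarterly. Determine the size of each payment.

Level ordinary annuity; solve PV = PMT × [(1 − (1+r)^−n)/r] for PMT.
Periodic rate r = 0.04/4 per quarter; n is counted in quarters.
With n = 20: PMT = 100,000 / ([(1 − (1+r)^−n)/r]) = $5,541.53

$5,541.53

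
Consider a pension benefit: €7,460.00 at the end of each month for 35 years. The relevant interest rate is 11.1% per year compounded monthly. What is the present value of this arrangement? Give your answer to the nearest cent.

This is an ordinary annuity: 420 payments of €7,460.00 at the end of each month.
Periodic rate r = 0.111/12 per month; n is counted in months.
PV = PMT × [(1 − (1+r)^−n)/r] = 7,460 × [1 − (1+r)^−420] / r = €789,616.35

€789,616.35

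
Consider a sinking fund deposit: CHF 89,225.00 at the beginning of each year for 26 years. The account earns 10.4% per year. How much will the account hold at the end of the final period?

CHF 11,458,454.45

This is an annuity due: 26 deposits of CHF 89,225.00 at the beginning of each year.
Periodic rate r = 0.104 per year.
FV = PMT × [((1+r)^n − 1)/r] × (1+r) = 89,225 × [(1+r)^26 − 1] / r × (1+r) = CHF 11,458,454.45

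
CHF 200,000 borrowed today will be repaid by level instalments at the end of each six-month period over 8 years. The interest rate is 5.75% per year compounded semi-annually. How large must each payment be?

CHF 15,770.41

Level ordinary annuity; solve PV = PMT × [(1 − (1+r)^−n)/r] for PMT.
Periodic rate r = 0.0575/2 per half-year; n is counted in half-years.
With n = 16: PMT = 200,000 / ([(1 − (1+r)^−n)/r]) = CHF 15,770.41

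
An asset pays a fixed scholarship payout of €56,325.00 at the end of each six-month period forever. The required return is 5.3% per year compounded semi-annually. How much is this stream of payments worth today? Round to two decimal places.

Periodic rate r = 0.053/2 per half-year.
Level perpetuity: PV = PMT / r = 56,325 / (0.053/2) = €2,125,471.70.

€2,125,471.70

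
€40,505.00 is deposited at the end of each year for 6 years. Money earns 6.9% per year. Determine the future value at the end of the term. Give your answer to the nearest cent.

This is an ordinary annuity: 6 deposits of €40,505.00 at the end of each year.
Periodic rate r = 0.069 per year.
FV = PMT × [((1+r)^n − 1)/r] = 40,505 × [(1+r)^6 − 1] / r = €289,014.73

€289,014.73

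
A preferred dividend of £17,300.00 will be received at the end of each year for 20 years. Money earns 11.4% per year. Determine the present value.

This is an ordinary annuity: 20 payments of £17,300.00 at the end of each year.
Periodic rate r = 0.114 per year.
PV = PMT × [(1 − (1+r)^−n)/r] = 17,300 × [1 − (1+r)^−20] / r = £134,238.29

£134,238.29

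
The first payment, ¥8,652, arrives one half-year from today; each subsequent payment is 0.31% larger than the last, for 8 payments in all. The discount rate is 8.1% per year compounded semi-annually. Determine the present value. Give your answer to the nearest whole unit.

¥58,728

Periodic rate r = 0.081/2 per half-year; n is counted in half-years.
Growing ordinary annuity: PV = PMT₁ × [1 − ((1+g)/(1+r))^n] / (r − g) = 8,652 × [1 − ((1+0.0031)/(1+r))^8] / (r − 0.0031) = ¥58,728.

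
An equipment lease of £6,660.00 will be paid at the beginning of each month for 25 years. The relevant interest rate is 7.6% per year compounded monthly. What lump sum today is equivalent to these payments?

£899,008.45

This is an annuity due: 300 payments of £6,660.00 at the beginning of each month.
Periodic rate r = 0.076/12 per month; n is counted in months.
PV = PMT × [(1 − (1+r)^−n)/r] × (1+r) = 6,660 × [1 − (1+r)^−300] / r × (1+r) = £899,008.45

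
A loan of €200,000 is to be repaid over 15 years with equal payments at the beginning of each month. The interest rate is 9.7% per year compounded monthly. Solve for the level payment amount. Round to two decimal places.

Level annuity due; solve PV = PMT × [(1 − (1+r)^−n)/r] × (1+r) for PMT.
Periodic rate r = 0.097/12 per month; n is counted in months.
With n = 180: PMT = 200,000 / ([(1 − (1+r)^−n)/r] × (1+r)) = €2,095.71

€2,095.71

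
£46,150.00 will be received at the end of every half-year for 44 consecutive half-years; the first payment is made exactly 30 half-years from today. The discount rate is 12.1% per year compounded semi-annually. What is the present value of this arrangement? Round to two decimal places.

Ordinary annuity of 44 payments, first payment at period 30.
Periodic rate r = 0.121/2 per half-year; n is counted in half-years.
The ordinary-annuity PV formula values the stream one period before the first payment (period 29); discount that back 29 periods:
PV₀ = 46,150 × [1 − (1+r)^−44] / r × (1+r)^−29 = £128,394.89

£128,394.89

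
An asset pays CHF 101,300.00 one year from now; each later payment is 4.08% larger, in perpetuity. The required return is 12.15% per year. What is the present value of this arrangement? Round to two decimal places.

CHF 1,255,266.42

Periodic rate r = 0.1215 per year.
Growing perpetuity (Gordon): PV = PMT₁ / (r − g) = 101,300 / (r − 0.0408) = CHF 1,255,266.42.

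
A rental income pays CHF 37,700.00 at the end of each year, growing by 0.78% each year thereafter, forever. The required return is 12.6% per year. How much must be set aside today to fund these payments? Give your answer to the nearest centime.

Periodic rate r = 0.126 per year.
Growing perpetuity (Gordon): PV = PMT₁ / (r − g) = 37,700 / (r − 0.0078) = CHF 318,950.93.

CHF 318,950.93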